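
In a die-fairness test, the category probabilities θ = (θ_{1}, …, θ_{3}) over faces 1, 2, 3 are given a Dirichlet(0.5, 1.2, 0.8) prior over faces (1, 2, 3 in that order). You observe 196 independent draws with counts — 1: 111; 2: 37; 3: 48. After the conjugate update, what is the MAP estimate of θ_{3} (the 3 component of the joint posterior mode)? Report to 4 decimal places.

The Dirichlet prior is conjugate to the Multinomial likelihood: each posterior αⱼ = prior αⱼ + observed count nⱼ.
Posterior concentration: (111.5, 38.2, 48.8), total = 198.5.
Joint mode component: (α_{3}−1)/(Σα−K) = 47.8/195.5 = 0.2445.

0.2445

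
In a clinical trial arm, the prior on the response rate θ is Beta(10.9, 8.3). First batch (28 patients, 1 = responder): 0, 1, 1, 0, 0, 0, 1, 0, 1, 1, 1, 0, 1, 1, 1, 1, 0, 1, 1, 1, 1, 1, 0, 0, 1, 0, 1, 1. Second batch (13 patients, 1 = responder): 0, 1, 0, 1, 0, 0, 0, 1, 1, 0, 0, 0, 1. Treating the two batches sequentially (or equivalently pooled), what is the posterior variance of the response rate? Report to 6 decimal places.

0.004020

The Beta prior is conjugate to a Binomial/Bernoulli likelihood; the update adds successes to α and failures to β.
After batch 1: Beta(10.9+18, 8.3+10) = Beta(28.9, 18.3).
After batch 2: Beta(28.9+5, 18.3+8) = Beta(33.9, 26.3).
Var = αβ/((α+β)²(α+β+1)) = 33.9·26.3/(60.2²·61.2) = 0.004020.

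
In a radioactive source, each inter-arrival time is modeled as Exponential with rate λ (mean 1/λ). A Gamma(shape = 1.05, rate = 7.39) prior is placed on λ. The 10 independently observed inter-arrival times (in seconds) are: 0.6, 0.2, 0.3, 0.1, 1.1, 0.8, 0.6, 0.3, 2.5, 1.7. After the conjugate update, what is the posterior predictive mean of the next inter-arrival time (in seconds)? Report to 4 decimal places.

1.5512

With a Gamma(shape α, rate β) prior on the exponential rate λ, the posterior after n observations with total T = Σxᵢ is Gamma(α+n, β+T).
Sum of observations T = 8.2 seconds; n = 10.
Posterior: Gamma(1.05+10, 7.39+8.2) = Gamma(11.05, 15.59).
The predictive distribution for the next observation is Lomax; its mean is β/(α−1) = 15.59/10.05 = 1.5512.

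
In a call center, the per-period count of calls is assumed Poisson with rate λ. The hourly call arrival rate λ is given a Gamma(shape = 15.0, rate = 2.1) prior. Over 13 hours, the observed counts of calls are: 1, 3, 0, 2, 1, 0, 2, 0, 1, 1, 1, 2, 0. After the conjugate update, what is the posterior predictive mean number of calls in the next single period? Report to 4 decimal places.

With a Gamma(shape α, rate β) prior, the Poisson likelihood is conjugate: the posterior is Gamma(α + ΣXᵢ, β + n).
Sum of counts S = 14 over n = 13 hours.
Posterior: Gamma(α+S, β+n) = Gamma(15.0+14, 2.1+13) = Gamma(29.0, 15.1).
The predictive distribution for one future period is NegBinom with mean α/β = 1.9205.

1.9205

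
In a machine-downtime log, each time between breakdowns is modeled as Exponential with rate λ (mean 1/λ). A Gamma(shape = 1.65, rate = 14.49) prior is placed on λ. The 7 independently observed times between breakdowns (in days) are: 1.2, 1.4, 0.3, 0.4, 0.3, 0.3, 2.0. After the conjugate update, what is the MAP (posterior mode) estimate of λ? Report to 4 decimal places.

With a Gamma(shape α, rate β) prior on the exponential rate λ, the posterior after n observations with total T = Σxᵢ is Gamma(α+n, β+T).
Sum of observations T = 5.9 days; n = 7.
Posterior: Gamma(1.65+7, 14.49+5.9) = Gamma(8.65, 20.39).
Mode = (α−1)/β = 0.3752.

0.3752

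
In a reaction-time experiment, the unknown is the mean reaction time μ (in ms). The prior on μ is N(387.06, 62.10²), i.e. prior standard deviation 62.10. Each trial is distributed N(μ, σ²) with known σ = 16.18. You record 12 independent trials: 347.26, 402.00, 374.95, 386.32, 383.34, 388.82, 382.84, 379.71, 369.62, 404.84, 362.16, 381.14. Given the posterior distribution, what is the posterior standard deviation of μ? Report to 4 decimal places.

4.6576

For Normal data with known variance σ², a Normal(μ₀, σ₀²) prior on μ is conjugate. Posterior precision = 1/σ₀² + n/σ²; posterior mean is the precision-weighted average of μ₀ and x̄.
σ₀² = 62.10² = 3856.41, σ² = 16.18² = 261.7924; σ² + n·σ₀² = 261.7924 + 12·3856.41 = 46538.7124.
Posterior precision = 1/σ₀² + n/σ² = 1/3856.41 + 12/261.7924 = (σ² + n·σ₀²)/(σ₀²σ²) = 46538.7124/(3856.41·261.7924); posterior variance σₙ² = σ₀²σ²/(σ² + n·σ₀²) = 3856.41·261.7924/46538.7124 = 21.693312.
Posterior SD = √σₙ² = √(3856.41·261.7924/46538.7124) = 4.6576.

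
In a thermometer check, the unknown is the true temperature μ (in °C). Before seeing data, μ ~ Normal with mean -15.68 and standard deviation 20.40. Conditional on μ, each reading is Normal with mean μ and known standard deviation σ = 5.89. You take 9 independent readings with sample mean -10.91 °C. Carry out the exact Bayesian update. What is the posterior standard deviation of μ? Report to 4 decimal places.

For Normal data with known variance σ², a Normal(μ₀, σ₀²) prior on μ is conjugate. Posterior precision = 1/σ₀² + n/σ²; posterior mean is the precision-weighted average of μ₀ and x̄.
σ₀² = 20.40² = 416.16, σ² = 5.89² = 34.6921; σ² + n·σ₀² = 34.6921 + 9·416.16 = 3780.1321.
Posterior precision = 1/σ₀² + n/σ² = 1/416.16 + 9/34.6921 = (σ² + n·σ₀²)/(σ₀²σ²) = 3780.1321/(416.16·34.6921); posterior variance σₙ² = σ₀²σ²/(σ² + n·σ₀²) = 416.16·34.6921/3780.1321 = 3.819302.
Posterior SD = √σₙ² = √(416.16·34.6921/3780.1321) = 1.9543.

1.9543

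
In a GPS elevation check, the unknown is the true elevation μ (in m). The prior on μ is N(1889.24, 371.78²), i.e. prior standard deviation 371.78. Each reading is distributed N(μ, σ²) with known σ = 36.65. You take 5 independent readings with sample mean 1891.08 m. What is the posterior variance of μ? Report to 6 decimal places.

268.123377

For Normal data with known variance σ², a Normal(μ₀, σ₀²) prior on μ is conjugate. Posterior precision = 1/σ₀² + n/σ²; posterior mean is the precision-weighted average of μ₀ and x̄.
σ₀² = 371.78² = 138220.3684, σ² = 36.65² = 1343.2225; σ² + n·σ₀² = 1343.2225 + 5·138220.3684 = 692445.0645.
Posterior precision = 1/σ₀² + n/σ² = 1/138220.3684 + 5/1343.2225 = (σ² + n·σ₀²)/(σ₀²σ²) = 692445.0645/(138220.3684·1343.2225); posterior variance σₙ² = σ₀²σ²/(σ² + n·σ₀²) = 138220.3684·1343.2225/692445.0645 = 268.123377.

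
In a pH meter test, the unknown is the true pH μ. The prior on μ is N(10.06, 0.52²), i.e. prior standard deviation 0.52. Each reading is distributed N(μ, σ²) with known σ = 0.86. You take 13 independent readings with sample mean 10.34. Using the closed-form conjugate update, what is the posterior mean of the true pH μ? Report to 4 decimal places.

For Normal data with known variance σ², a Normal(μ₀, σ₀²) prior on μ is conjugate. Posterior precision = 1/σ₀² + n/σ²; posterior mean is the precision-weighted average of μ₀ and x̄.
n·x̄ = 13·10.34 = 134.42.
σ₀² = 0.52² = 0.2704, σ² = 0.86² = 0.7396; σ² + n·σ₀² = 0.7396 + 13·0.2704 = 4.2548.
Posterior mean = (μ₀/σ₀² + n·x̄/σ²)/(1/σ₀² + n/σ²) = (σ²·μ₀ + σ₀²·n·x̄)/(σ² + n·σ₀²) = (0.7396·10.06 + 0.2704·134.42)/4.2548 = 43.787544/4.2548 = 10.2913.

10.2913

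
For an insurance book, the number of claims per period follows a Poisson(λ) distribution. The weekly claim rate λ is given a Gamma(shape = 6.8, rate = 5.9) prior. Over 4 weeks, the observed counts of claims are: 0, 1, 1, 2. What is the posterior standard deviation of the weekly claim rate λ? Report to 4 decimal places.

0.3320

With a Gamma(shape α, rate β) prior, the Poisson likelihood is conjugate: the posterior is Gamma(α + ΣXᵢ, β + n).
Sum of counts S = 4 over n = 4 weeks.
Posterior: Gamma(α+S, β+n) = Gamma(6.8+4, 5.9+4) = Gamma(10.8, 9.9).
SD = √α/β = √10.8/9.9 = 0.3320.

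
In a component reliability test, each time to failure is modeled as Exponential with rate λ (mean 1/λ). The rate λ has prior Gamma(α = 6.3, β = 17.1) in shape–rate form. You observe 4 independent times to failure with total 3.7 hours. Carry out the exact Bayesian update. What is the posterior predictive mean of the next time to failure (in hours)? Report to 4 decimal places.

2.2366

With a Gamma(shape α, rate β) prior on the exponential rate λ, the posterior after n observations with total T = Σxᵢ is Gamma(α+n, β+T).
Posterior: Gamma(6.3+4, 17.1+3.7) = Gamma(10.3, 20.8).
The predictive distribution for the next observation is Lomax; its mean is β/(α−1) = 20.8/9.3 = 2.2366.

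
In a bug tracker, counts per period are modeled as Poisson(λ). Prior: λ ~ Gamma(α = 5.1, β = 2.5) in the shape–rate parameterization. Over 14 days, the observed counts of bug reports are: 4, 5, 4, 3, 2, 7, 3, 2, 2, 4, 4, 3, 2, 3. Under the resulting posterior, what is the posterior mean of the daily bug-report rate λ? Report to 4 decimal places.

With a Gamma(shape α, rate β) prior, the Poisson likelihood is conjugate: the posterior is Gamma(α + ΣXᵢ, β + n).
Sum of counts S = 48 over n = 14 days.
Posterior: Gamma(α+S, β+n) = Gamma(5.1+48, 2.5+14) = Gamma(53.1, 16.5).
Posterior mean = α/β = 53.1/16.5 = 3.2182.

3.2182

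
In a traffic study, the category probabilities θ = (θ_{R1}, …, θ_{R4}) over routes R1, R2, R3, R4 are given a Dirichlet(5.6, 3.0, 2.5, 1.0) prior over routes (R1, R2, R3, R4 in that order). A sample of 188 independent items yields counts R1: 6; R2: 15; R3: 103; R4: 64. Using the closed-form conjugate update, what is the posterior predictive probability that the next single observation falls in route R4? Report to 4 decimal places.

0.3248

The Dirichlet prior is conjugate to the Multinomial likelihood: each posterior αⱼ = prior αⱼ + observed count nⱼ.
Posterior concentration: (11.6, 18.0, 105.5, 65.0), total = 200.1.
P(next = R4 | data) = α_{R4}/Σα = 0.3248.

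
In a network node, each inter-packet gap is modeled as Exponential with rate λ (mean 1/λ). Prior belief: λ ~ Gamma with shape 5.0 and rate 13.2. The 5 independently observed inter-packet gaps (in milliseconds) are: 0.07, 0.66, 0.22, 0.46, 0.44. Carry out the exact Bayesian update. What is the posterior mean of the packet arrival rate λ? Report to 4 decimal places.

With a Gamma(shape α, rate β) prior on the exponential rate λ, the posterior after n observations with total T = Σxᵢ is Gamma(α+n, β+T).
Sum of observations T = 1.85 milliseconds; n = 5.
Posterior: Gamma(5.0+5, 13.2+1.85) = Gamma(10.0, 15.05).
Posterior mean of λ = α/β = 10.0/15.05 = 0.6645.

0.6645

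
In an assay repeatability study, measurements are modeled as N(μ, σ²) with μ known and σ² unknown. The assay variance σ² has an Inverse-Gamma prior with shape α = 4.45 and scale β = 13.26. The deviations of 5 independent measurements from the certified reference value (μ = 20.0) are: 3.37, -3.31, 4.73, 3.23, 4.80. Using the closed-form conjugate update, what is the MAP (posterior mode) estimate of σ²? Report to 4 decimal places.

6.5836

With known mean μ and an Inverse-Gamma(α, β) prior on σ², the Normal likelihood is conjugate: posterior is Inv-Gamma(α + n/2, β + Σ(xᵢ−μ)²/2).
Σ(xᵢ−μ)² = (3.37)² + (-3.31)² + (4.73)² + (3.23)² + (4.80)² = 78.1588.
Posterior: Inv-Gamma(4.45 + 5/2, 13.26 + 78.1588/2) = Inv-Gamma(6.95, 52.33940).
Mode = β/(α+1) = 52.33940/7.95 = 6.5836.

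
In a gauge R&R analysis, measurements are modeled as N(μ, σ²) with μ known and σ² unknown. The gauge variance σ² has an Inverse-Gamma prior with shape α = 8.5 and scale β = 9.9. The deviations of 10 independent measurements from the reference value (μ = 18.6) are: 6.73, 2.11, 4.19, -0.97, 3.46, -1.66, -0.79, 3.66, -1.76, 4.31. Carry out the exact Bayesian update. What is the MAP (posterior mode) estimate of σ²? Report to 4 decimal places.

4.7746

With known mean μ and an Inverse-Gamma(α, β) prior on σ², the Normal likelihood is conjugate: posterior is Inv-Gamma(α + n/2, β + Σ(xᵢ−μ)²/2).
Σ(xᵢ−μ)² = (6.73)² + (2.11)² + (4.19)² + (-0.97)² + (3.46)² + (-1.66)² + (-0.79)² + (3.66)² + (-1.76)² + (4.31)² = 118.6626.
Posterior: Inv-Gamma(8.5 + 10/2, 9.9 + 118.6626/2) = Inv-Gamma(13.50, 69.23130).
Mode = β/(α+1) = 69.23130/14.50 = 4.7746.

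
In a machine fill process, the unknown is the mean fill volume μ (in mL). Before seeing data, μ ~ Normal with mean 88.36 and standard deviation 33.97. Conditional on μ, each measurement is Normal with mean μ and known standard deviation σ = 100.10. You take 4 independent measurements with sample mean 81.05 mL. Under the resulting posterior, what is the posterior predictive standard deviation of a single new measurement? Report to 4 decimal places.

103.9713

For Normal data with known variance σ², a Normal(μ₀, σ₀²) prior on μ is conjugate. Posterior precision = 1/σ₀² + n/σ²; posterior mean is the precision-weighted average of μ₀ and x̄.
σ₀² = 33.97² = 1153.9609, σ² = 100.10² = 10020.01; σ² + n·σ₀² = 10020.01 + 4·1153.9609 = 14635.8536.
Posterior precision = 1/σ₀² + n/σ² = 1/1153.9609 + 4/10020.01 = (σ² + n·σ₀²)/(σ₀²σ²) = 14635.8536/(1153.9609·10020.01); posterior variance σₙ² = σ₀²σ²/(σ² + n·σ₀²) = 1153.9609·10020.01/14635.8536 = 790.025650.
Predictive variance for one new observation = σₙ² + σ² = 1153.9609·10020.01/14635.8536 + 10020.01 = σ²·(σ₀² + 14635.8536)/14635.8536 = 10020.01·15789.8145/14635.8536 = 10810.035650; SD = √(10020.01·15789.8145/14635.8536) = 103.9713.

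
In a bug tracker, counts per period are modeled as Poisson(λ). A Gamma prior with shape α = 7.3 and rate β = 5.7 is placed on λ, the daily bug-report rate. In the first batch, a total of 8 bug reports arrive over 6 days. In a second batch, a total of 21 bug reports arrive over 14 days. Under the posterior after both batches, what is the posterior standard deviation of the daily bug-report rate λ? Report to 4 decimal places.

0.2344

With a Gamma(shape α, rate β) prior, the Poisson likelihood is conjugate: the posterior is Gamma(α + ΣXᵢ, β + n).
After batch 1: Gamma(α+S, β+n) = Gamma(7.3+8, 5.7+6) = Gamma(15.3, 11.7).
After batch 2: Gamma(α+S, β+n) = Gamma(15.3+21, 11.7+14) = Gamma(36.3, 25.7).
SD = √α/β = √36.3/25.7 = 0.2344.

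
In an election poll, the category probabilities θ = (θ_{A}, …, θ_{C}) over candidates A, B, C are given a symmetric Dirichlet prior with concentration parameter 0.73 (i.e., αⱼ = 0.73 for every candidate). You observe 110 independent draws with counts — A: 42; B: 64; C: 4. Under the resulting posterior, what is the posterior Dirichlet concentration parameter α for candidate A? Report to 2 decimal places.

The Dirichlet prior is conjugate to the Multinomial likelihood: each posterior αⱼ = prior αⱼ + observed count nⱼ.
Posterior concentration: (42.73, 64.73, 4.73), total = 112.19.
α_{A} = 0.73 + 42 = 42.73.

42.73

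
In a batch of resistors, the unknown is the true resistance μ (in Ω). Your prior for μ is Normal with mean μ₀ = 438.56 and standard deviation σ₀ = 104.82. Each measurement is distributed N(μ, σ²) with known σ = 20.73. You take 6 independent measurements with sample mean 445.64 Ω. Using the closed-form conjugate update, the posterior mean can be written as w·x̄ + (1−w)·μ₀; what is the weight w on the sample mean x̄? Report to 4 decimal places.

0.9935

For Normal data with known variance σ², a Normal(μ₀, σ₀²) prior on μ is conjugate. Posterior precision = 1/σ₀² + n/σ²; posterior mean is the precision-weighted average of μ₀ and x̄.
σ₀² = 104.82² = 10987.2324, σ² = 20.73² = 429.7329. Prior precision 1/σ₀² = 1/10987.2324; data precision n/σ² = 6/429.7329.
w = (n/σ²)/(1/σ₀² + n/σ²) = n·σ₀²/(σ² + n·σ₀²) = 6·10987.2324/(429.7329 + 6·10987.2324) = 65923.3944/66353.1273 = 0.9935.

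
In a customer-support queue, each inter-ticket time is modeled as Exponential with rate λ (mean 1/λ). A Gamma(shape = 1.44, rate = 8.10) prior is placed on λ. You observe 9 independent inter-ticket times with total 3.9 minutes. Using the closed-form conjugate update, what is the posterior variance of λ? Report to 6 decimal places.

0.072500

With a Gamma(shape α, rate β) prior on the exponential rate λ, the posterior after n observations with total T = Σxᵢ is Gamma(α+n, β+T).
Posterior: Gamma(1.44+9, 8.10+3.9) = Gamma(10.44, 12.00).
Var = α/β² = 0.072500.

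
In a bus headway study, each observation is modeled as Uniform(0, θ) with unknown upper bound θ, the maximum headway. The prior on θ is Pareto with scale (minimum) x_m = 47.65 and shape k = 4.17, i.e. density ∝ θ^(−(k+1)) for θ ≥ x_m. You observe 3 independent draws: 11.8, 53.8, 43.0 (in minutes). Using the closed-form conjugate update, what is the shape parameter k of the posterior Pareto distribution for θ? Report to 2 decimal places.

A Pareto(scale x_m, shape k) prior on the upper bound θ of Uniform(0, θ) is conjugate: posterior is Pareto(max(x_m, max xᵢ), k + n).
Sample maximum = 53.8; prior scale x_m = 47.65 → posterior scale = max = 53.80.
Posterior shape = 4.17 + 3 = 7.17.
Posterior shape k = 7.17.

7.17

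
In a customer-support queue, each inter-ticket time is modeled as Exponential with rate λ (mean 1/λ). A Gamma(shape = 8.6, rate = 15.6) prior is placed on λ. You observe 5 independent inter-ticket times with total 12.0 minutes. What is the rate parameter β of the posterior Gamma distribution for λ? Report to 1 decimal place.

With a Gamma(shape α, rate β) prior on the exponential rate λ, the posterior after n observations with total T = Σxᵢ is Gamma(α+n, β+T).
Posterior: Gamma(8.6+5, 15.6+12.0) = Gamma(13.6, 27.6).
Posterior β = 27.6.

27.6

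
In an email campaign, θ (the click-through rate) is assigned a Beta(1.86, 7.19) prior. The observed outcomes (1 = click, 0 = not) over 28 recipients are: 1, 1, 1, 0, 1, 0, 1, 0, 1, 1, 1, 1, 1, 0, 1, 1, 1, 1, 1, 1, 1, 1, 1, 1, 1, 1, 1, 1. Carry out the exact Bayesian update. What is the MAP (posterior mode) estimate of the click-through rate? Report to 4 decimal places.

The Beta prior is conjugate to a Binomial/Bernoulli likelihood; the update adds successes to α and failures to β.
Posterior: Beta(α+k, β+n−k) = Beta(1.86+24, 7.19+4) = Beta(25.86, 11.19).
Mode of Beta(a,b) for a,b>1 is (a−1)/(a+b−2) = 24.86/35.05 = 0.7093.

0.7093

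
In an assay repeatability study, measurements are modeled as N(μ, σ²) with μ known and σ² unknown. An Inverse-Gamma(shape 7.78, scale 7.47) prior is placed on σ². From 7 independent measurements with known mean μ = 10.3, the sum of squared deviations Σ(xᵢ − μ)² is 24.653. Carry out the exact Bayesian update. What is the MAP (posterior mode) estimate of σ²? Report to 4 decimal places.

With known mean μ and an Inverse-Gamma(α, β) prior on σ², the Normal likelihood is conjugate: posterior is Inv-Gamma(α + n/2, β + Σ(xᵢ−μ)²/2).
Posterior: Inv-Gamma(7.78 + 7/2, 7.47 + 24.653/2) = Inv-Gamma(11.28, 19.7965).
Mode = β/(α+1) = 19.7965/12.28 = 1.6121.

1.6121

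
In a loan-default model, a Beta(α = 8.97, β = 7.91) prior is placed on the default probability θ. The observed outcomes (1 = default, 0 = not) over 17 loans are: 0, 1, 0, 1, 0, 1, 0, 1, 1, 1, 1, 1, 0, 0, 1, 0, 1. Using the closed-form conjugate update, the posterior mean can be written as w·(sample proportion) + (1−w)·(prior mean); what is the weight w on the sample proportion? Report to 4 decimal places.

The Beta prior is conjugate to a Binomial/Bernoulli likelihood; the update adds successes to α and failures to β.
Posterior mean = (α₀+k)/(α₀+β₀+n) = [n/(α₀+β₀+n)]·(k/n) + [(α₀+β₀)/(α₀+β₀+n)]·α₀/(α₀+β₀), so only n and the prior enter the weight.
The weight on the data is w = n/(α₀+β₀+n) = 17/(8.97+7.91+17) = 17/33.88 = 0.5018.

0.5018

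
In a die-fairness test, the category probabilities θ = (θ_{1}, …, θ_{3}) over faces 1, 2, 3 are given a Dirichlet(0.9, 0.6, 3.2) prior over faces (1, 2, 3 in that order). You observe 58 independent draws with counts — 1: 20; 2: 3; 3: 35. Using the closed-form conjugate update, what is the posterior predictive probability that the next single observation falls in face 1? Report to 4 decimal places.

The Dirichlet prior is conjugate to the Multinomial likelihood: each posterior αⱼ = prior αⱼ + observed count nⱼ.
Posterior concentration: (20.9, 3.6, 38.2), total = 62.7.
P(next = 1 | data) = α_{1}/Σα = 0.3333.

0.3333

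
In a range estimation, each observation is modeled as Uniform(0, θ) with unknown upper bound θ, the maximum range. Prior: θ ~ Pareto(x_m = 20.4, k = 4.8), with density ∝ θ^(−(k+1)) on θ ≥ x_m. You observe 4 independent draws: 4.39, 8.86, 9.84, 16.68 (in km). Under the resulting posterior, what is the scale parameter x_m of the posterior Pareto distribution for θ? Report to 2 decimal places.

20.40

A Pareto(scale x_m, shape k) prior on the upper bound θ of Uniform(0, θ) is conjugate: posterior is Pareto(max(x_m, max xᵢ), k + n).
Sample maximum = 16.68; prior scale x_m = 20.4 → posterior scale = max = 20.40.
Posterior shape = 4.8 + 4 = 8.8.
Posterior scale x_m = 20.40.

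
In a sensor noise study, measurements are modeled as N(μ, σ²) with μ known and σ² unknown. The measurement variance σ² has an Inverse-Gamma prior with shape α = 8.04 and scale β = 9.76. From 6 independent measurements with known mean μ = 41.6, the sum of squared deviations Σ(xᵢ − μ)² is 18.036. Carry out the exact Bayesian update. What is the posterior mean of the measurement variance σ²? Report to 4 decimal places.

With known mean μ and an Inverse-Gamma(α, β) prior on σ², the Normal likelihood is conjugate: posterior is Inv-Gamma(α + n/2, β + Σ(xᵢ−μ)²/2).
Posterior: Inv-Gamma(8.04 + 6/2, 9.76 + 18.036/2) = Inv-Gamma(11.04, 18.7780).
E[σ²|data] = β/(α−1) = 18.7780/10.04 = 1.8703.

1.8703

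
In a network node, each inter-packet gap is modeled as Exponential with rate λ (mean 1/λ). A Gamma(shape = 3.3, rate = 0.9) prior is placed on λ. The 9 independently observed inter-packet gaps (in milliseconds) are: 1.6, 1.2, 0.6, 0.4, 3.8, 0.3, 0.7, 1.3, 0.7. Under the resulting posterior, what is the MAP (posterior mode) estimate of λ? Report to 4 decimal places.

0.9826

With a Gamma(shape α, rate β) prior on the exponential rate λ, the posterior after n observations with total T = Σxᵢ is Gamma(α+n, β+T).
Sum of observations T = 10.6 milliseconds; n = 9.
Posterior: Gamma(3.3+9, 0.9+10.6) = Gamma(12.3, 11.5).
Mode = (α−1)/β = 0.9826.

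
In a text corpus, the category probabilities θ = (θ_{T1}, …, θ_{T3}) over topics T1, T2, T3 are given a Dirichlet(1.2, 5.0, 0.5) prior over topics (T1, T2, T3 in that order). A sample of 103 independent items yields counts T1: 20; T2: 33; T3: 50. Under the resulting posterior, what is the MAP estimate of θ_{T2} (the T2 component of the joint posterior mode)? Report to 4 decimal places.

The Dirichlet prior is conjugate to the Multinomial likelihood: each posterior αⱼ = prior αⱼ + observed count nⱼ.
Posterior concentration: (21.2, 38.0, 50.5), total = 109.7.
Joint mode component: (α_{T2}−1)/(Σα−K) = 37.0/106.7 = 0.3468.

0.3468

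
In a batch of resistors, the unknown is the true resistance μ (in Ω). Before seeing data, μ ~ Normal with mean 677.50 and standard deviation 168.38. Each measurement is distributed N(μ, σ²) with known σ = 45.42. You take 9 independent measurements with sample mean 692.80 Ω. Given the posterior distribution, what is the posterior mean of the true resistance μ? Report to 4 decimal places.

For Normal data with known variance σ², a Normal(μ₀, σ₀²) prior on μ is conjugate. Posterior precision = 1/σ₀² + n/σ²; posterior mean is the precision-weighted average of μ₀ and x̄.
n·x̄ = 9·692.80 = 6235.2.
σ₀² = 168.38² = 28351.8244, σ² = 45.42² = 2062.9764; σ² + n·σ₀² = 2062.9764 + 9·28351.8244 = 257229.396.
Posterior mean = (μ₀/σ₀² + n·x̄/σ²)/(1/σ₀² + n/σ²) = (σ²·μ₀ + σ₀²·n·x̄)/(σ² + n·σ₀²) = (2062.9764·677.50 + 28351.8244·6235.2)/257229.396 = 178176962.00988/257229.396 = 692.6773.

692.6773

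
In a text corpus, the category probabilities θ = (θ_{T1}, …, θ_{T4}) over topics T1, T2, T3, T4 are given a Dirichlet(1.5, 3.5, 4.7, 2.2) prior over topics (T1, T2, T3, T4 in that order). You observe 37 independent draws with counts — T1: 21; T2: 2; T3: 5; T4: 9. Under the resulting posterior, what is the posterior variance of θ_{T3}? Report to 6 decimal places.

0.003187

The Dirichlet prior is conjugate to the Multinomial likelihood: each posterior αⱼ = prior αⱼ + observed count nⱼ.
Posterior concentration: (22.5, 5.5, 9.7, 11.2), total = 48.9.
Var[θ_j] = α_j(Σα−α_j)/((Σα)²(Σα+1)) = 9.7·39.2/(48.9²·49.9) = 0.003187.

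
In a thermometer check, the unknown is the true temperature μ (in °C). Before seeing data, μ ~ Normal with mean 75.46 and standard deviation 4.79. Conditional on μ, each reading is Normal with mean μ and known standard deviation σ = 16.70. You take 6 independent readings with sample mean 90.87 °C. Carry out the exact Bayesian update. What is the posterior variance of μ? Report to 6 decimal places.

For Normal data with known variance σ², a Normal(μ₀, σ₀²) prior on μ is conjugate. Posterior precision = 1/σ₀² + n/σ²; posterior mean is the precision-weighted average of μ₀ and x̄.
σ₀² = 4.79² = 22.9441, σ² = 16.70² = 278.89; σ² + n·σ₀² = 278.89 + 6·22.9441 = 416.5546.
Posterior precision = 1/σ₀² + n/σ² = 1/22.9441 + 6/278.89 = (σ² + n·σ₀²)/(σ₀²σ²) = 416.5546/(22.9441·278.89); posterior variance σₙ² = σ₀²σ²/(σ² + n·σ₀²) = 22.9441·278.89/416.5546 = 15.361444.

15.361444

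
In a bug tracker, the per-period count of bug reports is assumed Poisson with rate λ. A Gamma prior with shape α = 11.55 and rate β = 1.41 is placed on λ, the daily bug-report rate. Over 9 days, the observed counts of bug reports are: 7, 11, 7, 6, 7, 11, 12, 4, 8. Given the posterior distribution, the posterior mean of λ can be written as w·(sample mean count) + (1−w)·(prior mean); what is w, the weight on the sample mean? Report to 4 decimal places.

With a Gamma(shape α, rate β) prior, the Poisson likelihood is conjugate: the posterior is Gamma(α + ΣXᵢ, β + n).
Posterior mean = (α₀+S)/(β₀+n) = [n/(β₀+n)]·(S/n) + [β₀/(β₀+n)]·(α₀/β₀), so only n and β₀ enter the weight.
Weight on data w = n/(β₀+n) = 9/(1.41+9) = 9/10.41 = 0.8646.

0.8646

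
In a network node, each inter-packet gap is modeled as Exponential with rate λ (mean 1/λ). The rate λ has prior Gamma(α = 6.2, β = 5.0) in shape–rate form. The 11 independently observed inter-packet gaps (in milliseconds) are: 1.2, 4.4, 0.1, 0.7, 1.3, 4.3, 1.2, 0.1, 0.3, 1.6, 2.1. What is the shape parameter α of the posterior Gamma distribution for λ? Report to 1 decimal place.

17.2

With a Gamma(shape α, rate β) prior on the exponential rate λ, the posterior after n observations with total T = Σxᵢ is Gamma(α+n, β+T).
Sum of observations T = 17.3 milliseconds; n = 11.
Posterior: Gamma(6.2+11, 5.0+17.3) = Gamma(17.2, 22.3).
Posterior α = 17.2.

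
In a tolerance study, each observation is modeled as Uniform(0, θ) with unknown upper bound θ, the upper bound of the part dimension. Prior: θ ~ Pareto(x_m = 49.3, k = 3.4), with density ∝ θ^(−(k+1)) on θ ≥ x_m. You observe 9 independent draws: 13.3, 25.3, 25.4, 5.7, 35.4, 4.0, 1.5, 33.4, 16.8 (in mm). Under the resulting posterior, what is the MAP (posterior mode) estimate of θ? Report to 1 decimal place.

49.3

A Pareto(scale x_m, shape k) prior on the upper bound θ of Uniform(0, θ) is conjugate: posterior is Pareto(max(x_m, max xᵢ), k + n).
Sample maximum = 35.4; prior scale x_m = 49.3 → posterior scale = max = 49.3.
Posterior shape = 3.4 + 9 = 12.4.
The Pareto density is decreasing on [x_m, ∞), so the mode is x_m = 49.3.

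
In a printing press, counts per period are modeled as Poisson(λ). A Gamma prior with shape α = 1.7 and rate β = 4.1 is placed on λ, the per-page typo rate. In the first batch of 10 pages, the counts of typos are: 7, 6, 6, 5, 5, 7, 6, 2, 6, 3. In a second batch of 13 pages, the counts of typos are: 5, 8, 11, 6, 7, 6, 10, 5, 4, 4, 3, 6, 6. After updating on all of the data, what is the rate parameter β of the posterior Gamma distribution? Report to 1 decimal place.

With a Gamma(shape α, rate β) prior, the Poisson likelihood is conjugate: the posterior is Gamma(α + ΣXᵢ, β + n).
Batch 1: sum of counts S = 53 over n = 10 pages.
After batch 1: Gamma(α+S, β+n) = Gamma(1.7+53, 4.1+10) = Gamma(54.7, 14.1).
Batch 2: sum of counts S = 81 over n = 13 pages.
After batch 2: Gamma(α+S, β+n) = Gamma(54.7+81, 14.1+13) = Gamma(135.7, 27.1).
Posterior β = 27.1.

27.1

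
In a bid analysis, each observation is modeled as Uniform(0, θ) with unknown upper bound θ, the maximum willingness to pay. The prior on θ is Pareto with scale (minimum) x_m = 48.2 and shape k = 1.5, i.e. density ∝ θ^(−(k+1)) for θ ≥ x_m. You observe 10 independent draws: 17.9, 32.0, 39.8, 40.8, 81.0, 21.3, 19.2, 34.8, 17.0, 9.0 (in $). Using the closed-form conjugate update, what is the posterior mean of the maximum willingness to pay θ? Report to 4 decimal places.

A Pareto(scale x_m, shape k) prior on the upper bound θ of Uniform(0, θ) is conjugate: posterior is Pareto(max(x_m, max xᵢ), k + n).
Sample maximum = 81.0; prior scale x_m = 48.2 → posterior scale = max = 81.0.
Posterior shape = 1.5 + 10 = 11.5.
E[θ|data] = k·x_m/(k−1) = 11.5·81.0/10.5 = 88.7143.

88.7143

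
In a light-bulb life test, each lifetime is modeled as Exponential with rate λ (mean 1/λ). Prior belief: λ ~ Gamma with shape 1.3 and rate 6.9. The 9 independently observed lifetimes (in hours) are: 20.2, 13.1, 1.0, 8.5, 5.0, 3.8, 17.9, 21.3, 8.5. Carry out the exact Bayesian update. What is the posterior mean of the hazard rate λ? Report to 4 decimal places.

With a Gamma(shape α, rate β) prior on the exponential rate λ, the posterior after n observations with total T = Σxᵢ is Gamma(α+n, β+T).
Sum of observations T = 99.3 hours; n = 9.
Posterior: Gamma(1.3+9, 6.9+99.3) = Gamma(10.3, 106.2).
Posterior mean of λ = α/β = 10.3/106.2 = 0.0970.

0.0970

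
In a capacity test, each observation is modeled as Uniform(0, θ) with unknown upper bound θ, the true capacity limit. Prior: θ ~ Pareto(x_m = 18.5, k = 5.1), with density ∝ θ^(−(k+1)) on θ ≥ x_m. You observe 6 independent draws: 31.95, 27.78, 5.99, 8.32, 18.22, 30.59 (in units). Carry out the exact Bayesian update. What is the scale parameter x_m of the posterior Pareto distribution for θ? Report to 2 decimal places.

31.95

A Pareto(scale x_m, shape k) prior on the upper bound θ of Uniform(0, θ) is conjugate: posterior is Pareto(max(x_m, max xᵢ), k + n).
Sample maximum = 31.95; prior scale x_m = 18.5 → posterior scale = max = 31.95.
Posterior shape = 5.1 + 6 = 11.1.
Posterior scale x_m = 31.95.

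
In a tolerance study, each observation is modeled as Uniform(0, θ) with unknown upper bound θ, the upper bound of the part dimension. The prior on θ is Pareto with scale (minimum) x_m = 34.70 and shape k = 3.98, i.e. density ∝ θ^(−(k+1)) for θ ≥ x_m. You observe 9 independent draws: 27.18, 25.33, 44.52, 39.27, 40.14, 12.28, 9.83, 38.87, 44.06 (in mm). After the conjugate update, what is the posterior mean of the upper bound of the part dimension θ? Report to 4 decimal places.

A Pareto(scale x_m, shape k) prior on the upper bound θ of Uniform(0, θ) is conjugate: posterior is Pareto(max(x_m, max xᵢ), k + n).
Sample maximum = 44.52; prior scale x_m = 34.70 → posterior scale = max = 44.52.
Posterior shape = 3.98 + 9 = 12.98.
E[θ|data] = k·x_m/(k−1) = 12.98·44.52/11.98 = 48.2362.

48.2362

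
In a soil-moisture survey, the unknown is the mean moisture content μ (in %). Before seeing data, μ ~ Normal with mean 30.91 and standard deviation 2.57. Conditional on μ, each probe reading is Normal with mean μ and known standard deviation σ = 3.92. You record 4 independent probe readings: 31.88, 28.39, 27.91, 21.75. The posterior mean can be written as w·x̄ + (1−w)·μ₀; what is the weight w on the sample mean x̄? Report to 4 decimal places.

For Normal data with known variance σ², a Normal(μ₀, σ₀²) prior on μ is conjugate. Posterior precision = 1/σ₀² + n/σ²; posterior mean is the precision-weighted average of μ₀ and x̄.
σ₀² = 2.57² = 6.6049, σ² = 3.92² = 15.3664. Prior precision 1/σ₀² = 1/6.6049; data precision n/σ² = 4/15.3664.
w = (n/σ²)/(1/σ₀² + n/σ²) = n·σ₀²/(σ² + n·σ₀²) = 4·6.6049/(15.3664 + 4·6.6049) = 26.4196/41.786 = 0.6323.

0.6323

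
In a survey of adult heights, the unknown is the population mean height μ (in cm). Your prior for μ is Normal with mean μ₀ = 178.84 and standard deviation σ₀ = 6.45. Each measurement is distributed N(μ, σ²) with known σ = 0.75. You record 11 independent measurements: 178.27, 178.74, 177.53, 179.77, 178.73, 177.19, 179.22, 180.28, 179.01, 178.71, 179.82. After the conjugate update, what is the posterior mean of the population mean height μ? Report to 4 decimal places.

178.8427

For Normal data with known variance σ², a Normal(μ₀, σ₀²) prior on μ is conjugate. Posterior precision = 1/σ₀² + n/σ²; posterior mean is the precision-weighted average of μ₀ and x̄.
Σxᵢ = 178.27 + 178.74 + 177.53 + 179.77 + 178.73 + 177.19 + 179.22 + 180.28 + 179.01 + 178.71 + 179.82 = 1967.27, so n·x̄ = 1967.27.
σ₀² = 6.45² = 41.6025, σ² = 0.75² = 0.5625; σ² + n·σ₀² = 0.5625 + 11·41.6025 = 458.19.
Posterior mean = (μ₀/σ₀² + n·x̄/σ²)/(1/σ₀² + n/σ²) = (σ²·μ₀ + σ₀²·n·x̄)/(σ² + n·σ₀²) = (0.5625·178.84 + 41.6025·1967.27)/458.19 = 81943.947675/458.19 = 178.8427.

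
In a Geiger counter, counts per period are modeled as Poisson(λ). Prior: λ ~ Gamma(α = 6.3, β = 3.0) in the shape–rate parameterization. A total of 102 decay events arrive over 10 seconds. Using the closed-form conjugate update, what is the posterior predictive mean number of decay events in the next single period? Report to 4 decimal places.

With a Gamma(shape α, rate β) prior, the Poisson likelihood is conjugate: the posterior is Gamma(α + ΣXᵢ, β + n).
Posterior: Gamma(α+S, β+n) = Gamma(6.3+102, 3.0+10) = Gamma(108.3, 13.0).
The predictive distribution for one future period is NegBinom with mean α/β = 8.3308.

8.3308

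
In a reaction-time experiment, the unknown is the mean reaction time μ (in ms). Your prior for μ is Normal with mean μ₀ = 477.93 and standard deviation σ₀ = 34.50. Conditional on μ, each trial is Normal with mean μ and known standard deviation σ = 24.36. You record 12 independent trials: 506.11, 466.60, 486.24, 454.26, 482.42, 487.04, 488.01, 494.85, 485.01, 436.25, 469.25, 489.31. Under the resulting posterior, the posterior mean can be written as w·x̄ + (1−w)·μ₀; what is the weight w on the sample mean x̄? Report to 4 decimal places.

0.9601

For Normal data with known variance σ², a Normal(μ₀, σ₀²) prior on μ is conjugate. Posterior precision = 1/σ₀² + n/σ²; posterior mean is the precision-weighted average of μ₀ and x̄.
σ₀² = 34.50² = 1190.25, σ² = 24.36² = 593.4096. Prior precision 1/σ₀² = 1/1190.25; data precision n/σ² = 12/593.4096.
w = (n/σ²)/(1/σ₀² + n/σ²) = n·σ₀²/(σ² + n·σ₀²) = 12·1190.25/(593.4096 + 12·1190.25) = 14283/14876.4096 = 0.9601.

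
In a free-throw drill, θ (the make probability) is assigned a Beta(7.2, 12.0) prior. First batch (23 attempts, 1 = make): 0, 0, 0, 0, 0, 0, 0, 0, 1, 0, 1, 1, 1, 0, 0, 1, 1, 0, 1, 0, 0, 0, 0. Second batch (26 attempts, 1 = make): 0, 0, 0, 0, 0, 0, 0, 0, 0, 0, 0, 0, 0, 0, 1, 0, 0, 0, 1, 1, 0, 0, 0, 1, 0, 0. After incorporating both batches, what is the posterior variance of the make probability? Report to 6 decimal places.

The Beta prior is conjugate to a Binomial/Bernoulli likelihood; the update adds successes to α and failures to β.
After batch 1: Beta(7.2+7, 12.0+16) = Beta(14.2, 28.0).
After batch 2: Beta(14.2+4, 28.0+22) = Beta(18.2, 50.0).
Var = αβ/((α+β)²(α+β+1)) = 18.2·50.0/(68.2²·69.2) = 0.002827.

0.002827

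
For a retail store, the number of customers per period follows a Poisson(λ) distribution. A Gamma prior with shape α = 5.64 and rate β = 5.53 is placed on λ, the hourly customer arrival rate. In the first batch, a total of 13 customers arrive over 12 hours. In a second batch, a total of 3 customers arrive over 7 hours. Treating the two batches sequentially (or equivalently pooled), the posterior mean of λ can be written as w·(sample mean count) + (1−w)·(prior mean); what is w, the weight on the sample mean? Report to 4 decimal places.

With a Gamma(shape α, rate β) prior, the Poisson likelihood is conjugate: the posterior is Gamma(α + ΣXᵢ, β + n).
Total number of hours: n = 12 + 7 = 19.
Posterior mean = (α₀+S)/(β₀+n) = [n/(β₀+n)]·(S/n) + [β₀/(β₀+n)]·(α₀/β₀), so only n and β₀ enter the weight.
Weight on data w = n/(β₀+n) = 19/(5.53+19) = 19/24.53 = 0.7746.

0.7746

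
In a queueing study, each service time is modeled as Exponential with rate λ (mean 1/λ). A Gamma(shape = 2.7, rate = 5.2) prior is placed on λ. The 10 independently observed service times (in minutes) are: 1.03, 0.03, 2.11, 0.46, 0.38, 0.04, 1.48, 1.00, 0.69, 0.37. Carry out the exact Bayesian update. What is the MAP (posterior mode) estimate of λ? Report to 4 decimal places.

With a Gamma(shape α, rate β) prior on the exponential rate λ, the posterior after n observations with total T = Σxᵢ is Gamma(α+n, β+T).
Sum of observations T = 7.59 minutes; n = 10.
Posterior: Gamma(2.7+10, 5.2+7.59) = Gamma(12.7, 12.79).
Mode = (α−1)/β = 0.9148.

0.9148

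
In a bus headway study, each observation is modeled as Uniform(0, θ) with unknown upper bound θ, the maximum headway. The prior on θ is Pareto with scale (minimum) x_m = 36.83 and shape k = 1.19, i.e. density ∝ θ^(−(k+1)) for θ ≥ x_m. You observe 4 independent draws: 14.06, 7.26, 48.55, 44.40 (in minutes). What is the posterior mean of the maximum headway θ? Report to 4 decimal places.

A Pareto(scale x_m, shape k) prior on the upper bound θ of Uniform(0, θ) is conjugate: posterior is Pareto(max(x_m, max xᵢ), k + n).
Sample maximum = 48.55; prior scale x_m = 36.83 → posterior scale = max = 48.55.
Posterior shape = 1.19 + 4 = 5.19.
E[θ|data] = k·x_m/(k−1) = 5.19·48.55/4.19 = 60.1371.

60.1371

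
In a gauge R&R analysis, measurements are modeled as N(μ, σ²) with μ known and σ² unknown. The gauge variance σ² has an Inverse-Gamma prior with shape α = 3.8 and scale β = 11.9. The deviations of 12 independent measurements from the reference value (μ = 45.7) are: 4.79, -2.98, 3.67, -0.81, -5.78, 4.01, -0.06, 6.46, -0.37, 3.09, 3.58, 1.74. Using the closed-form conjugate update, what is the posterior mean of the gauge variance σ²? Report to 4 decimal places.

With known mean μ and an Inverse-Gamma(α, β) prior on σ², the Normal likelihood is conjugate: posterior is Inv-Gamma(α + n/2, β + Σ(xᵢ−μ)²/2).
Σ(xᵢ−μ)² = (4.79)² + (-2.98)² + (3.67)² + (-0.81)² + (-5.78)² + (4.01)² + (-0.06)² + (6.46)² + (-0.37)² + (3.09)² + (3.58)² + (1.74)² = 162.7022.
Posterior: Inv-Gamma(3.8 + 12/2, 11.9 + 162.7022/2) = Inv-Gamma(9.80, 93.25110).
E[σ²|data] = β/(α−1) = 93.25110/8.80 = 10.5967.

10.5967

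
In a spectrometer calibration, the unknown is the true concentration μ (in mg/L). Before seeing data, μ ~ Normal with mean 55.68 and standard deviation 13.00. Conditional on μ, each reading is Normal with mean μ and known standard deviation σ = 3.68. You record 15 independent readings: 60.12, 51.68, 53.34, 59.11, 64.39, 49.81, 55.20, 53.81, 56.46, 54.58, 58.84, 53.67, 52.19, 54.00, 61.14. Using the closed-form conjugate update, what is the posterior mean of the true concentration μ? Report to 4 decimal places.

55.8882

For Normal data with known variance σ², a Normal(μ₀, σ₀²) prior on μ is conjugate. Posterior precision = 1/σ₀² + n/σ²; posterior mean is the precision-weighted average of μ₀ and x̄.
Σxᵢ = 60.12 + 51.68 + 53.34 + 59.11 + 64.39 + 49.81 + 55.20 + 53.81 + 56.46 + 54.58 + 58.84 + 53.67 + 52.19 + 54.00 + 61.14 = 838.34, so n·x̄ = 838.34.
σ₀² = 13.00² = 169, σ² = 3.68² = 13.5424; σ² + n·σ₀² = 13.5424 + 15·169 = 2548.5424.
Posterior mean = (μ₀/σ₀² + n·x̄/σ²)/(1/σ₀² + n/σ²) = (σ²·μ₀ + σ₀²·n·x̄)/(σ² + n·σ₀²) = (13.5424·55.68 + 169·838.34)/2548.5424 = 142433.500832/2548.5424 = 55.8882.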